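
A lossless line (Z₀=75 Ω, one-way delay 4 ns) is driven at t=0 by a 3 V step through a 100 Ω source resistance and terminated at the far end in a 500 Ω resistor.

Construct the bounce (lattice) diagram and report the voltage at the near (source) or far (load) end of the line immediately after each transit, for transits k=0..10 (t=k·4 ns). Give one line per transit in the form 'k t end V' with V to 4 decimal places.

Γ_L=0.739130, Γ_S=0.142857; launch V₁=3·75/175=1.285714
k=0 src: V=1.2857
k=1 load: inc=1.285714, refl=1.285714·0.739130=0.9503; V=0.000000+1.285714+0.950311=2.2360
k=2 src: inc=0.950311, refl=0.950311·0.142857=0.1358; V=1.285714+0.950311+0.135759=2.3718
k=3 load: inc=0.135759, refl=0.135759·0.739130=0.1003; V=2.236025+0.135759+0.100343=2.4721
k=4 src: inc=0.100343, refl=0.100343·0.142857=0.0143; V=2.371783+0.100343+0.014335=2.4865
k=5 load: inc=0.014335, refl=0.014335·0.739130=0.0106; V=2.472127+0.014335+0.010595=2.4971
k=6 src: inc=0.010595, refl=0.010595·0.142857=0.0015; V=2.486462+0.010595+0.001514=2.4986
k=7 load: inc=0.001514, refl=0.001514·0.739130=0.0011; V=2.497057+0.001514+0.001119=2.4997
k=8 src: inc=0.001119, refl=0.001119·0.142857=0.0002; V=2.498570+0.001119+0.000160=2.4998
k=9 load: inc=0.000160, refl=0.000160·0.739130=0.0001; V=2.499689+0.000160+0.000118=2.5000
k=10 src: inc=0.000118, refl=0.000118·0.142857=0.0000; V=2.499849+0.000118+0.000017=2.5000

0 0 source 1.2857
1 4 load 2.2360
2 8 source 2.3718
3 12 load 2.4721
4 16 source 2.4865
5 20 load 2.4971
6 24 source 2.4986
7 28 load 2.4997
8 32 source 2.4998
9 36 load 2.5000
10 40 source 2.5000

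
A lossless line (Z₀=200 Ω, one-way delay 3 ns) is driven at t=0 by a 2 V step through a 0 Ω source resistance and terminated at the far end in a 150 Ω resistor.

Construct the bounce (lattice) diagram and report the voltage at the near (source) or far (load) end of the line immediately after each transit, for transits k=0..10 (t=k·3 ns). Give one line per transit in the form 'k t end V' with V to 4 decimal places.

Γ_L=-0.142857, Γ_S=-1.000000; launch V₁=2·200/200=2.000000
k=0 src: V=2.0000
k=1 load: inc=2.000000, refl=2.000000·-0.142857=-0.2857; V=0.000000+2.000000+-0.285714=1.7143
k=2 src: inc=-0.285714, refl=-0.285714·-1.000000=0.2857; V=2.000000+-0.285714+0.285714=2.0000
k=3 load: inc=0.285714, refl=0.285714·-0.142857=-0.0408; V=1.714286+0.285714+-0.040816=1.9592
k=4 src: inc=-0.040816, refl=-0.040816·-1.000000=0.0408; V=2.000000+-0.040816+0.040816=2.0000
k=5 load: inc=0.040816, refl=0.040816·-0.142857=-0.0058; V=1.959184+0.040816+-0.005831=1.9942
k=6 src: inc=-0.005831, refl=-0.005831·-1.000000=0.0058; V=2.000000+-0.005831+0.005831=2.0000
k=7 load: inc=0.005831, refl=0.005831·-0.142857=-0.0008; V=1.994169+0.005831+-0.000833=1.9992
k=8 src: inc=-0.000833, refl=-0.000833·-1.000000=0.0008; V=2.000000+-0.000833+0.000833=2.0000
k=9 load: inc=0.000833, refl=0.000833·-0.142857=-0.0001; V=1.999167+0.000833+-0.000119=1.9999
k=10 src: inc=-0.000119, refl=-0.000119·-1.000000=0.0001; V=2.000000+-0.000119+0.000119=2.0000

0 0 source 2.0000
1 3 load 1.7143
2 6 source 2.0000
3 9 load 1.9592
4 12 source 2.0000
5 15 load 1.9942
6 18 source 2.0000
7 21 load 1.9992
8 24 source 2.0000
9 27 load 1.9999
10 30 source 2.0000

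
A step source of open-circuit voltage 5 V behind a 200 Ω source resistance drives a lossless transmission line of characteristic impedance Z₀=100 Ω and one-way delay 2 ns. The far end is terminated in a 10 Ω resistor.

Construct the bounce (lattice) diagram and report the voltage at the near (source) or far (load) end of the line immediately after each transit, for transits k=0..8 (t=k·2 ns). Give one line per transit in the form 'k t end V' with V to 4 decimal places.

Γ_L=-0.818182, Γ_S=0.333333; launch V₁=5·100/300=1.666667
k=0 src: V=1.6667
k=1 load: inc=1.666667, refl=1.666667·-0.818182=-1.3636; V=0.000000+1.666667+-1.363636=0.3030
k=2 src: inc=-1.363636, refl=-1.363636·0.333333=-0.4545; V=1.666667+-1.363636+-0.454545=-0.1515
k=3 load: inc=-0.454545, refl=-0.454545·-0.818182=0.3719; V=0.303030+-0.454545+0.371901=0.2204
k=4 src: inc=0.371901, refl=0.371901·0.333333=0.1240; V=-0.151515+0.371901+0.123967=0.3444
k=5 load: inc=0.123967, refl=0.123967·-0.818182=-0.1014; V=0.220386+0.123967+-0.101427=0.2429
k=6 src: inc=-0.101427, refl=-0.101427·0.333333=-0.0338; V=0.344353+-0.101427+-0.033809=0.2091
k=7 load: inc=-0.033809, refl=-0.033809·-0.818182=0.0277; V=0.242925+-0.033809+0.027662=0.2368
k=8 src: inc=0.027662, refl=0.027662·0.333333=0.0092; V=0.209116+0.027662+0.009221=0.2460

0 0 source 1.6667
1 2 load 0.3030
2 4 source -0.1515
3 6 load 0.2204
4 8 source 0.3444
5 10 load 0.2429
6 12 source 0.2091
7 14 load 0.2368
8 16 source 0.2460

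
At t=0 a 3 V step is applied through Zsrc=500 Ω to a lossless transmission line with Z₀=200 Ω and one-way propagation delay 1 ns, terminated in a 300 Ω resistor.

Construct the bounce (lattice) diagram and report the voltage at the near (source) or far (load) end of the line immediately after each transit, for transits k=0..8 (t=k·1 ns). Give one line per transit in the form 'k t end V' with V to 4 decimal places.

0 0 source 0.8571
1 1 load 1.0286
2 2 source 1.1020
3 3 load 1.1167
4 4 source 1.1230
5 5 load 1.1243
6 6 source 1.1248
7 7 load 1.1249
8 8 source 1.1250

Γ_L=0.200000, Γ_S=0.428571; launch V₁=3·200/700=0.857143
k=0 src: V=0.8571
k=1 load: inc=0.857143, refl=0.857143·0.200000=0.1714; V=0.000000+0.857143+0.171429=1.0286
k=2 src: inc=0.171429, refl=0.171429·0.428571=0.0735; V=0.857143+0.171429+0.073469=1.1020
k=3 load: inc=0.073469, refl=0.073469·0.200000=0.0147; V=1.028571+0.073469+0.014694=1.1167
k=4 src: inc=0.014694, refl=0.014694·0.428571=0.0063; V=1.102041+0.014694+0.006297=1.1230
k=5 load: inc=0.006297, refl=0.006297·0.200000=0.0013; V=1.116735+0.006297+0.001259=1.1243
k=6 src: inc=0.001259, refl=0.001259·0.428571=0.0005; V=1.123032+0.001259+0.000540=1.1248
k=7 load: inc=0.000540, refl=0.000540·0.200000=0.0001; V=1.124292+0.000540+0.000108=1.1249
k=8 src: inc=0.000108, refl=0.000108·0.428571=0.0000; V=1.124831+0.000108+0.000046=1.1250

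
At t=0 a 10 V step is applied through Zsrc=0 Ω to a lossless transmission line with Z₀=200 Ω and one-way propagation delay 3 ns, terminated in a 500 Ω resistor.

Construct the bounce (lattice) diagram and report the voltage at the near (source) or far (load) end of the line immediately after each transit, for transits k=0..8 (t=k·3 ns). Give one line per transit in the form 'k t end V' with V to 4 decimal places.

Γ_L=0.428571, Γ_S=-1.000000; launch V₁=10·200/200=10.000000
k=0 src: V=10.0000
k=1 load: inc=10.000000, refl=10.000000·0.428571=4.2857; V=0.000000+10.000000+4.285714=14.2857
k=2 src: inc=4.285714, refl=4.285714·-1.000000=-4.2857; V=10.000000+4.285714+-4.285714=10.0000
k=3 load: inc=-4.285714, refl=-4.285714·0.428571=-1.8367; V=14.285714+-4.285714+-1.836735=8.1633
k=4 src: inc=-1.836735, refl=-1.836735·-1.000000=1.8367; V=10.000000+-1.836735+1.836735=10.0000
k=5 load: inc=1.836735, refl=1.836735·0.428571=0.7872; V=8.163265+1.836735+0.787172=10.7872
k=6 src: inc=0.787172, refl=0.787172·-1.000000=-0.7872; V=10.000000+0.787172+-0.787172=10.0000
k=7 load: inc=-0.787172, refl=-0.787172·0.428571=-0.3374; V=10.787172+-0.787172+-0.337359=9.6626
k=8 src: inc=-0.337359, refl=-0.337359·-1.000000=0.3374; V=10.000000+-0.337359+0.337359=10.0000

0 0 source 10.0000
1 3 load 14.2857
2 6 source 10.0000
3 9 load 8.1633
4 12 source 10.0000
5 15 load 10.7872
6 18 source 10.0000
7 21 load 9.6626
8 24 source 10.0000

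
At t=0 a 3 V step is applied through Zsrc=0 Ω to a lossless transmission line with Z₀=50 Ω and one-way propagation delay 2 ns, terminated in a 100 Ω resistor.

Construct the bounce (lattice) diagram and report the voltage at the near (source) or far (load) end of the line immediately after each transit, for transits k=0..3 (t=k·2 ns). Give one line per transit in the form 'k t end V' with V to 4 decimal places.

0 0 source 3.0000
1 2 load 4.0000
2 4 source 3.0000
3 6 load 2.6667

Γ_L=0.333333, Γ_S=-1.000000; launch V₁=3·50/50=3.000000
k=0 src: V=3.0000
k=1 load: inc=3.000000, refl=3.000000·0.333333=1.0000; V=0.000000+3.000000+1.000000=4.0000
k=2 src: inc=1.000000, refl=1.000000·-1.000000=-1.0000; V=3.000000+1.000000+-1.000000=3.0000
k=3 load: inc=-1.000000, refl=-1.000000·0.333333=-0.3333; V=4.000000+-1.000000+-0.333333=2.6667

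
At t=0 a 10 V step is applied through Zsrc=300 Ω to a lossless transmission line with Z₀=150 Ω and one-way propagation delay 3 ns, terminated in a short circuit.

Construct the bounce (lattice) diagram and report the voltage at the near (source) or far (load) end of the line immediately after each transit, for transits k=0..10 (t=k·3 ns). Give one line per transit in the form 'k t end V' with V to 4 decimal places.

Γ_L=-1.000000, Γ_S=0.333333; launch V₁=10·150/450=3.333333
k=0 src: V=3.3333
k=1 load: inc=3.333333, refl=3.333333·-1.000000=-3.3333; V=0.000000+3.333333+-3.333333=0.0000
k=2 src: inc=-3.333333, refl=-3.333333·0.333333=-1.1111; V=3.333333+-3.333333+-1.111111=-1.1111
k=3 load: inc=-1.111111, refl=-1.111111·-1.000000=1.1111; V=0.000000+-1.111111+1.111111=0.0000
k=4 src: inc=1.111111, refl=1.111111·0.333333=0.3704; V=-1.111111+1.111111+0.370370=0.3704
k=5 load: inc=0.370370, refl=0.370370·-1.000000=-0.3704; V=0.000000+0.370370+-0.370370=0.0000
k=6 src: inc=-0.370370, refl=-0.370370·0.333333=-0.1235; V=0.370370+-0.370370+-0.123457=-0.1235
k=7 load: inc=-0.123457, refl=-0.123457·-1.000000=0.1235; V=0.000000+-0.123457+0.123457=0.0000
k=8 src: inc=0.123457, refl=0.123457·0.333333=0.0412; V=-0.123457+0.123457+0.041152=0.0412
k=9 load: inc=0.041152, refl=0.041152·-1.000000=-0.0412; V=0.000000+0.041152+-0.041152=0.0000
k=10 src: inc=-0.041152, refl=-0.041152·0.333333=-0.0137; V=0.041152+-0.041152+-0.013717=-0.0137

0 0 source 3.3333
1 3 load 0.0000
2 6 source -1.1111
3 9 load 0.0000
4 12 source 0.3704
5 15 load 0.0000
6 18 source -0.1235
7 21 load 0.0000
8 24 source 0.0412
9 27 load 0.0000
10 30 source -0.0137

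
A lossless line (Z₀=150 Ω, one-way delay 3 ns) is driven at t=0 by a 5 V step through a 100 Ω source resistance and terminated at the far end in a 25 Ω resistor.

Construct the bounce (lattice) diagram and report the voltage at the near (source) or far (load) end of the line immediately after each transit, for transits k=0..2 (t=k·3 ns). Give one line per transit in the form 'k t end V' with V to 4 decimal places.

0 0 source 3.0000
1 3 load 0.8571
2 6 source 1.2857

Γ_L=-0.714286, Γ_S=-0.200000; launch V₁=5·150/250=3.000000
k=0 src: V=3.0000
k=1 load: inc=3.000000, refl=3.000000·-0.714286=-2.1429; V=0.000000+3.000000+-2.142857=0.8571
k=2 src: inc=-2.142857, refl=-2.142857·-0.200000=0.4286; V=3.000000+-2.142857+0.428571=1.2857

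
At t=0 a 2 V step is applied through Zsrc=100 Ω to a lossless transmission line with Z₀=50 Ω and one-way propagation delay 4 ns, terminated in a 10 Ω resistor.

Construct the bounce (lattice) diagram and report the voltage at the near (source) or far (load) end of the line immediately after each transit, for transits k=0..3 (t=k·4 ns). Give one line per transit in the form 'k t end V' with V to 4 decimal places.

0 0 source 0.6667
1 4 load 0.2222
2 8 source 0.0741
3 12 load 0.1728

Γ_L=-0.666667, Γ_S=0.333333; launch V₁=2·50/150=0.666667
k=0 src: V=0.6667
k=1 load: inc=0.666667, refl=0.666667·-0.666667=-0.4444; V=0.000000+0.666667+-0.444444=0.2222
k=2 src: inc=-0.444444, refl=-0.444444·0.333333=-0.1481; V=0.666667+-0.444444+-0.148148=0.0741
k=3 load: inc=-0.148148, refl=-0.148148·-0.666667=0.0988; V=0.222222+-0.148148+0.098765=0.1728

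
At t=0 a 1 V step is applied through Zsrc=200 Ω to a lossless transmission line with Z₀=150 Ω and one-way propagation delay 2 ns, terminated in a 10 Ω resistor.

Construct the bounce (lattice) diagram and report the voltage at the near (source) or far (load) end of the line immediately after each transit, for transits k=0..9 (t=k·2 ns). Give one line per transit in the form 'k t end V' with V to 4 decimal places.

0 0 source 0.4286
1 2 load 0.0536
2 4 source 0.0000
3 6 load 0.0469
4 8 source 0.0536
5 10 load 0.0477
6 12 source 0.0469
7 14 load 0.0476
8 16 source 0.0477
9 18 load 0.0476

Γ_L=-0.875000, Γ_S=0.142857; launch V₁=1·150/350=0.428571
k=0 src: V=0.4286
k=1 load: inc=0.428571, refl=0.428571·-0.875000=-0.3750; V=0.000000+0.428571+-0.375000=0.0536
k=2 src: inc=-0.375000, refl=-0.375000·0.142857=-0.0536; V=0.428571+-0.375000+-0.053571=0.0000
k=3 load: inc=-0.053571, refl=-0.053571·-0.875000=0.0469; V=0.053571+-0.053571+0.046875=0.0469
k=4 src: inc=0.046875, refl=0.046875·0.142857=0.0067; V=0.000000+0.046875+0.006696=0.0536
k=5 load: inc=0.006696, refl=0.006696·-0.875000=-0.0059; V=0.046875+0.006696+-0.005859=0.0477
k=6 src: inc=-0.005859, refl=-0.005859·0.142857=-0.0008; V=0.053571+-0.005859+-0.000837=0.0469
k=7 load: inc=-0.000837, refl=-0.000837·-0.875000=0.0007; V=0.047712+-0.000837+0.000732=0.0476
k=8 src: inc=0.000732, refl=0.000732·0.142857=0.0001; V=0.046875+0.000732+0.000105=0.0477
k=9 load: inc=0.000105, refl=0.000105·-0.875000=-0.0001; V=0.047607+0.000105+-0.000092=0.0476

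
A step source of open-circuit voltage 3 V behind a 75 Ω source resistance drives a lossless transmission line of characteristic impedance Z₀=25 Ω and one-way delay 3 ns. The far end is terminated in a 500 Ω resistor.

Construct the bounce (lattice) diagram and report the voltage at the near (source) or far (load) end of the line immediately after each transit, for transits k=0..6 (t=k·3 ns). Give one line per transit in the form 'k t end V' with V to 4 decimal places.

Γ_L=0.904762, Γ_S=0.500000; launch V₁=3·25/100=0.750000
k=0 src: V=0.7500
k=1 load: inc=0.750000, refl=0.750000·0.904762=0.6786; V=0.000000+0.750000+0.678571=1.4286
k=2 src: inc=0.678571, refl=0.678571·0.500000=0.3393; V=0.750000+0.678571+0.339286=1.7679
k=3 load: inc=0.339286, refl=0.339286·0.904762=0.3070; V=1.428571+0.339286+0.306973=2.0748
k=4 src: inc=0.306973, refl=0.306973·0.500000=0.1535; V=1.767857+0.306973+0.153486=2.2283
k=5 load: inc=0.153486, refl=0.153486·0.904762=0.1389; V=2.074830+0.153486+0.138869=2.3672
k=6 src: inc=0.138869, refl=0.138869·0.500000=0.0694; V=2.228316+0.138869+0.069434=2.4366

0 0 source 0.7500
1 3 load 1.4286
2 6 source 1.7679
3 9 load 2.0748
4 12 source 2.2283
5 15 load 2.3672
6 18 source 2.4366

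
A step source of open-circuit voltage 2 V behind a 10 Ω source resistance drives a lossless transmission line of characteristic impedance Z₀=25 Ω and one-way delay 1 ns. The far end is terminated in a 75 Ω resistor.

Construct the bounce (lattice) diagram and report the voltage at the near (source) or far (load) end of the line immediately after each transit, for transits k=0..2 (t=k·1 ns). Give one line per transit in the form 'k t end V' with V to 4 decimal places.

Γ_L=0.500000, Γ_S=-0.428571; launch V₁=2·25/35=1.428571
k=0 src: V=1.4286
k=1 load: inc=1.428571, refl=1.428571·0.500000=0.7143; V=0.000000+1.428571+0.714286=2.1429
k=2 src: inc=0.714286, refl=0.714286·-0.428571=-0.3061; V=1.428571+0.714286+-0.306122=1.8367

0 0 source 1.4286
1 1 load 2.1429
2 2 source 1.8367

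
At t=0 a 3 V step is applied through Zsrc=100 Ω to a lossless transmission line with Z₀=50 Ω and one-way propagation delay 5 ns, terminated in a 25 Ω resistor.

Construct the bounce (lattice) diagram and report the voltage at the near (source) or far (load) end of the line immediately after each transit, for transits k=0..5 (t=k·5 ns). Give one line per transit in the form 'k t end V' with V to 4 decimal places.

0 0 source 1.0000
1 5 load 0.6667
2 10 source 0.5556
3 15 load 0.5926
4 20 source 0.6049
5 25 load 0.6008

Γ_L=-0.333333, Γ_S=0.333333; launch V₁=3·50/150=1.000000
k=0 src: V=1.0000
k=1 load: inc=1.000000, refl=1.000000·-0.333333=-0.3333; V=0.000000+1.000000+-0.333333=0.6667
k=2 src: inc=-0.333333, refl=-0.333333·0.333333=-0.1111; V=1.000000+-0.333333+-0.111111=0.5556
k=3 load: inc=-0.111111, refl=-0.111111·-0.333333=0.0370; V=0.666667+-0.111111+0.037037=0.5926
k=4 src: inc=0.037037, refl=0.037037·0.333333=0.0123; V=0.555556+0.037037+0.012346=0.6049
k=5 load: inc=0.012346, refl=0.012346·-0.333333=-0.0041; V=0.592593+0.012346+-0.004115=0.6008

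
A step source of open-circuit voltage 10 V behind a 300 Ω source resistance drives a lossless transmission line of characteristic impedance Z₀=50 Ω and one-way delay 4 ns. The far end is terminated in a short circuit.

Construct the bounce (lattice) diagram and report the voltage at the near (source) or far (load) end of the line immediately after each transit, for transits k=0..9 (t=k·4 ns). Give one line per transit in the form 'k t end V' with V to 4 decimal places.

0 0 source 1.4286
1 4 load 0.0000
2 8 source -1.0204
3 12 load 0.0000
4 16 source 0.7289
5 20 load 0.0000
6 24 source -0.5206
7 28 load 0.0000
8 32 source 0.3719
9 36 load 0.0000

Γ_L=-1.000000, Γ_S=0.714286; launch V₁=10·50/350=1.428571
k=0 src: V=1.4286
k=1 load: inc=1.428571, refl=1.428571·-1.000000=-1.4286; V=0.000000+1.428571+-1.428571=0.0000
k=2 src: inc=-1.428571, refl=-1.428571·0.714286=-1.0204; V=1.428571+-1.428571+-1.020408=-1.0204
k=3 load: inc=-1.020408, refl=-1.020408·-1.000000=1.0204; V=0.000000+-1.020408+1.020408=0.0000
k=4 src: inc=1.020408, refl=1.020408·0.714286=0.7289; V=-1.020408+1.020408+0.728863=0.7289
k=5 load: inc=0.728863, refl=0.728863·-1.000000=-0.7289; V=0.000000+0.728863+-0.728863=0.0000
k=6 src: inc=-0.728863, refl=-0.728863·0.714286=-0.5206; V=0.728863+-0.728863+-0.520616=-0.5206
k=7 load: inc=-0.520616, refl=-0.520616·-1.000000=0.5206; V=0.000000+-0.520616+0.520616=0.0000
k=8 src: inc=0.520616, refl=0.520616·0.714286=0.3719; V=-0.520616+0.520616+0.371869=0.3719
k=9 load: inc=0.371869, refl=0.371869·-1.000000=-0.3719; V=0.000000+0.371869+-0.371869=0.0000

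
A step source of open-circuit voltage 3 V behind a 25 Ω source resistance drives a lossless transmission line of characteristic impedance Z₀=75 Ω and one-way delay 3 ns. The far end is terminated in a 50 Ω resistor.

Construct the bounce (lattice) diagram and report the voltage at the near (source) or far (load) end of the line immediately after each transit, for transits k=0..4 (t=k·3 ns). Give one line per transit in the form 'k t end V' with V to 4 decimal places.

0 0 source 2.2500
1 3 load 1.8000
2 6 source 2.0250
3 9 load 1.9800
4 12 source 2.0025

Γ_L=-0.200000, Γ_S=-0.500000; launch V₁=3·75/100=2.250000
k=0 src: V=2.2500
k=1 load: inc=2.250000, refl=2.250000·-0.200000=-0.4500; V=0.000000+2.250000+-0.450000=1.8000
k=2 src: inc=-0.450000, refl=-0.450000·-0.500000=0.2250; V=2.250000+-0.450000+0.225000=2.0250
k=3 load: inc=0.225000, refl=0.225000·-0.200000=-0.0450; V=1.800000+0.225000+-0.045000=1.9800
k=4 src: inc=-0.045000, refl=-0.045000·-0.500000=0.0225; V=2.025000+-0.045000+0.022500=2.0025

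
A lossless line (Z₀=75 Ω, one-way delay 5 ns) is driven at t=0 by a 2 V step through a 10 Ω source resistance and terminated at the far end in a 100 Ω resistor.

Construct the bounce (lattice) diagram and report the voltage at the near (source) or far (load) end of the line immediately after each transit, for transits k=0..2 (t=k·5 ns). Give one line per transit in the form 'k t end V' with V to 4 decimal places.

0 0 source 1.7647
1 5 load 2.0168
2 10 source 1.8240

Γ_L=0.142857, Γ_S=-0.764706; launch V₁=2·75/85=1.764706
k=0 src: V=1.7647
k=1 load: inc=1.764706, refl=1.764706·0.142857=0.2521; V=0.000000+1.764706+0.252101=2.0168
k=2 src: inc=0.252101, refl=0.252101·-0.764706=-0.1928; V=1.764706+0.252101+-0.192783=1.8240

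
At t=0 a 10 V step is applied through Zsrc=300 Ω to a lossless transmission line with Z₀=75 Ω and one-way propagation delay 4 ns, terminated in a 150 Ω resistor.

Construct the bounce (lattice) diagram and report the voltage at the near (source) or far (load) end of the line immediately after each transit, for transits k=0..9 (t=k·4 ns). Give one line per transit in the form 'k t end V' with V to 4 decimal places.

Γ_L=0.333333, Γ_S=0.600000; launch V₁=10·75/375=2.000000
k=0 src: V=2.0000
k=1 load: inc=2.000000, refl=2.000000·0.333333=0.6667; V=0.000000+2.000000+0.666667=2.6667
k=2 src: inc=0.666667, refl=0.666667·0.600000=0.4000; V=2.000000+0.666667+0.400000=3.0667
k=3 load: inc=0.400000, refl=0.400000·0.333333=0.1333; V=2.666667+0.400000+0.133333=3.2000
k=4 src: inc=0.133333, refl=0.133333·0.600000=0.0800; V=3.066667+0.133333+0.080000=3.2800
k=5 load: inc=0.080000, refl=0.080000·0.333333=0.0267; V=3.200000+0.080000+0.026667=3.3067
k=6 src: inc=0.026667, refl=0.026667·0.600000=0.0160; V=3.280000+0.026667+0.016000=3.3227
k=7 load: inc=0.016000, refl=0.016000·0.333333=0.0053; V=3.306667+0.016000+0.005333=3.3280
k=8 src: inc=0.005333, refl=0.005333·0.600000=0.0032; V=3.322667+0.005333+0.003200=3.3312
k=9 load: inc=0.003200, refl=0.003200·0.333333=0.0011; V=3.328000+0.003200+0.001067=3.3323

0 0 source 2.0000
1 4 load 2.6667
2 8 source 3.0667
3 12 load 3.2000
4 16 source 3.2800
5 20 load 3.3067
6 24 source 3.3227
7 28 load 3.3280
8 32 source 3.3312
9 36 load 3.3323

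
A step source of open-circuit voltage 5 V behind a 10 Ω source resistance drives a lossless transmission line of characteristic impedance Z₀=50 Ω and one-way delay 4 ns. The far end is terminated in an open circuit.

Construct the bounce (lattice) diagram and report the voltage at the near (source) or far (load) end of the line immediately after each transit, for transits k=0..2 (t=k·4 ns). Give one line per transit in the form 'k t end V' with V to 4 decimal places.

Γ_L=1.000000, Γ_S=-0.666667; launch V₁=5·50/60=4.166667
k=0 src: V=4.1667
k=1 load: inc=4.166667, refl=4.166667·1.000000=4.1667; V=0.000000+4.166667+4.166667=8.3333
k=2 src: inc=4.166667, refl=4.166667·-0.666667=-2.7778; V=4.166667+4.166667+-2.777778=5.5556

0 0 source 4.1667
1 4 load 8.3333
2 8 source 5.5556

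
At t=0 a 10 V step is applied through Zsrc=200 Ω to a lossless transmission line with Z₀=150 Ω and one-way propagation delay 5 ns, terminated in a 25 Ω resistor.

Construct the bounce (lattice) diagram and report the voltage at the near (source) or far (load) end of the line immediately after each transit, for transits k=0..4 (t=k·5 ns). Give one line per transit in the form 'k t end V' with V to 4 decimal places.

Γ_L=-0.714286, Γ_S=0.142857; launch V₁=10·150/350=4.285714
k=0 src: V=4.2857
k=1 load: inc=4.285714, refl=4.285714·-0.714286=-3.0612; V=0.000000+4.285714+-3.061224=1.2245
k=2 src: inc=-3.061224, refl=-3.061224·0.142857=-0.4373; V=4.285714+-3.061224+-0.437318=0.7872
k=3 load: inc=-0.437318, refl=-0.437318·-0.714286=0.3124; V=1.224490+-0.437318+0.312370=1.0995
k=4 src: inc=0.312370, refl=0.312370·0.142857=0.0446; V=0.787172+0.312370+0.044624=1.1442

0 0 source 4.2857
1 5 load 1.2245
2 10 source 0.7872
3 15 load 1.0995
4 20 source 1.1442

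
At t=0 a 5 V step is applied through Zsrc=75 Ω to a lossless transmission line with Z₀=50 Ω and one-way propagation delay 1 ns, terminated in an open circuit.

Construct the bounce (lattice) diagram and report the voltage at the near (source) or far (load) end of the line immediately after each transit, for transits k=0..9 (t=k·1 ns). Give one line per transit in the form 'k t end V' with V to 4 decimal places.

Γ_L=1.000000, Γ_S=0.200000; launch V₁=5·50/125=2.000000
k=0 src: V=2.0000
k=1 load: inc=2.000000, refl=2.000000·1.000000=2.0000; V=0.000000+2.000000+2.000000=4.0000
k=2 src: inc=2.000000, refl=2.000000·0.200000=0.4000; V=2.000000+2.000000+0.400000=4.4000
k=3 load: inc=0.400000, refl=0.400000·1.000000=0.4000; V=4.000000+0.400000+0.400000=4.8000
k=4 src: inc=0.400000, refl=0.400000·0.200000=0.0800; V=4.400000+0.400000+0.080000=4.8800
k=5 load: inc=0.080000, refl=0.080000·1.000000=0.0800; V=4.800000+0.080000+0.080000=4.9600
k=6 src: inc=0.080000, refl=0.080000·0.200000=0.0160; V=4.880000+0.080000+0.016000=4.9760
k=7 load: inc=0.016000, refl=0.016000·1.000000=0.0160; V=4.960000+0.016000+0.016000=4.9920
k=8 src: inc=0.016000, refl=0.016000·0.200000=0.0032; V=4.976000+0.016000+0.003200=4.9952
k=9 load: inc=0.003200, refl=0.003200·1.000000=0.0032; V=4.992000+0.003200+0.003200=4.9984

0 0 source 2.0000
1 1 load 4.0000
2 2 source 4.4000
3 3 load 4.8000
4 4 source 4.8800
5 5 load 4.9600
6 6 source 4.9760
7 7 load 4.9920
8 8 source 4.9952
9 9 load 4.9984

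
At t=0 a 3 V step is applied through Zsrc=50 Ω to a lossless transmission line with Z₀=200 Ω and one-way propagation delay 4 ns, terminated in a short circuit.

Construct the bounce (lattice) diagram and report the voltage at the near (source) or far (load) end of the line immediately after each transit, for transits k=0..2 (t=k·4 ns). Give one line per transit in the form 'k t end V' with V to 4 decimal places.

Γ_L=-1.000000, Γ_S=-0.600000; launch V₁=3·200/250=2.400000
k=0 src: V=2.4000
k=1 load: inc=2.400000, refl=2.400000·-1.000000=-2.4000; V=0.000000+2.400000+-2.400000=0.0000
k=2 src: inc=-2.400000, refl=-2.400000·-0.600000=1.4400; V=2.400000+-2.400000+1.440000=1.4400

0 0 source 2.4000
1 4 load 0.0000
2 8 source 1.4400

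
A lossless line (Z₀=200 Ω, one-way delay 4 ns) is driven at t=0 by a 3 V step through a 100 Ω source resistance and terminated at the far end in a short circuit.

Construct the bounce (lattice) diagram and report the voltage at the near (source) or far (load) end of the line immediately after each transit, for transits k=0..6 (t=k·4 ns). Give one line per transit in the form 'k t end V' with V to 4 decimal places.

0 0 source 2.0000
1 4 load 0.0000
2 8 source 0.6667
3 12 load 0.0000
4 16 source 0.2222
5 20 load 0.0000
6 24 source 0.0741

Γ_L=-1.000000, Γ_S=-0.333333; launch V₁=3·200/300=2.000000
k=0 src: V=2.0000
k=1 load: inc=2.000000, refl=2.000000·-1.000000=-2.0000; V=0.000000+2.000000+-2.000000=0.0000
k=2 src: inc=-2.000000, refl=-2.000000·-0.333333=0.6667; V=2.000000+-2.000000+0.666667=0.6667
k=3 load: inc=0.666667, refl=0.666667·-1.000000=-0.6667; V=0.000000+0.666667+-0.666667=0.0000
k=4 src: inc=-0.666667, refl=-0.666667·-0.333333=0.2222; V=0.666667+-0.666667+0.222222=0.2222
k=5 load: inc=0.222222, refl=0.222222·-1.000000=-0.2222; V=0.000000+0.222222+-0.222222=0.0000
k=6 src: inc=-0.222222, refl=-0.222222·-0.333333=0.0741; V=0.222222+-0.222222+0.074074=0.0741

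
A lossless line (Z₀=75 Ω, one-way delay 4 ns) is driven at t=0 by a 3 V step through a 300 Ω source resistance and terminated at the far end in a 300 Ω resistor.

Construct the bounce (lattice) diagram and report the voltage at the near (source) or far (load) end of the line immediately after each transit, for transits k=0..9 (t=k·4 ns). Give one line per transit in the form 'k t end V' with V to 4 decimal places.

0 0 source 0.6000
1 4 load 0.9600
2 8 source 1.1760
3 12 load 1.3056
4 16 source 1.3834
5 20 load 1.4300
6 24 source 1.4580
7 28 load 1.4748
8 32 source 1.4849
9 36 load 1.4909

Γ_L=0.600000, Γ_S=0.600000; launch V₁=3·75/375=0.600000
k=0 src: V=0.6000
k=1 load: inc=0.600000, refl=0.600000·0.600000=0.3600; V=0.000000+0.600000+0.360000=0.9600
k=2 src: inc=0.360000, refl=0.360000·0.600000=0.2160; V=0.600000+0.360000+0.216000=1.1760
k=3 load: inc=0.216000, refl=0.216000·0.600000=0.1296; V=0.960000+0.216000+0.129600=1.3056
k=4 src: inc=0.129600, refl=0.129600·0.600000=0.0778; V=1.176000+0.129600+0.077760=1.3834
k=5 load: inc=0.077760, refl=0.077760·0.600000=0.0467; V=1.305600+0.077760+0.046656=1.4300
k=6 src: inc=0.046656, refl=0.046656·0.600000=0.0280; V=1.383360+0.046656+0.027994=1.4580
k=7 load: inc=0.027994, refl=0.027994·0.600000=0.0168; V=1.430016+0.027994+0.016796=1.4748
k=8 src: inc=0.016796, refl=0.016796·0.600000=0.0101; V=1.458010+0.016796+0.010078=1.4849
k=9 load: inc=0.010078, refl=0.010078·0.600000=0.0060; V=1.474806+0.010078+0.006047=1.4909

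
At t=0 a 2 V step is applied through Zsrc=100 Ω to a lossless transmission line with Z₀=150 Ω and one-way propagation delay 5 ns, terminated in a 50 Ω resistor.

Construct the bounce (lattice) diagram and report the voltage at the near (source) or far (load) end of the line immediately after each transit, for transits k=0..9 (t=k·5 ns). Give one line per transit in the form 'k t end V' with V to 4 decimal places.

Γ_L=-0.500000, Γ_S=-0.200000; launch V₁=2·150/250=1.200000
k=0 src: V=1.2000
k=1 load: inc=1.200000, refl=1.200000·-0.500000=-0.6000; V=0.000000+1.200000+-0.600000=0.6000
k=2 src: inc=-0.600000, refl=-0.600000·-0.200000=0.1200; V=1.200000+-0.600000+0.120000=0.7200
k=3 load: inc=0.120000, refl=0.120000·-0.500000=-0.0600; V=0.600000+0.120000+-0.060000=0.6600
k=4 src: inc=-0.060000, refl=-0.060000·-0.200000=0.0120; V=0.720000+-0.060000+0.012000=0.6720
k=5 load: inc=0.012000, refl=0.012000·-0.500000=-0.0060; V=0.660000+0.012000+-0.006000=0.6660
k=6 src: inc=-0.006000, refl=-0.006000·-0.200000=0.0012; V=0.672000+-0.006000+0.001200=0.6672
k=7 load: inc=0.001200, refl=0.001200·-0.500000=-0.0006; V=0.666000+0.001200+-0.000600=0.6666
k=8 src: inc=-0.000600, refl=-0.000600·-0.200000=0.0001; V=0.667200+-0.000600+0.000120=0.6667
k=9 load: inc=0.000120, refl=0.000120·-0.500000=-0.0001; V=0.666600+0.000120+-0.000060=0.6667

0 0 source 1.2000
1 5 load 0.6000
2 10 source 0.7200
3 15 load 0.6600
4 20 source 0.6720
5 25 load 0.6660
6 30 source 0.6672
7 35 load 0.6666
8 40 source 0.6667
9 45 load 0.6667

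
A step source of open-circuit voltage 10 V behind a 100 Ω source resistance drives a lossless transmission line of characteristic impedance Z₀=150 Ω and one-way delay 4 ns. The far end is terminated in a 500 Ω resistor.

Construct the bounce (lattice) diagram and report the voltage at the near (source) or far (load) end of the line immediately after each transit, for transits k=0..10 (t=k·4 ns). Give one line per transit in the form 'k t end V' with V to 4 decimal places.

0 0 source 6.0000
1 4 load 9.2308
2 8 source 8.5846
3 12 load 8.2367
4 16 source 8.3063
5 20 load 8.3437
6 24 source 8.3362
7 28 load 8.3322
8 32 source 8.3330
9 36 load 8.3335
10 40 source 8.3334

Γ_L=0.538462, Γ_S=-0.200000; launch V₁=10·150/250=6.000000
k=0 src: V=6.0000
k=1 load: inc=6.000000, refl=6.000000·0.538462=3.2308; V=0.000000+6.000000+3.230769=9.2308
k=2 src: inc=3.230769, refl=3.230769·-0.200000=-0.6462; V=6.000000+3.230769+-0.646154=8.5846
k=3 load: inc=-0.646154, refl=-0.646154·0.538462=-0.3479; V=9.230769+-0.646154+-0.347929=8.2367
k=4 src: inc=-0.347929, refl=-0.347929·-0.200000=0.0696; V=8.584615+-0.347929+0.069586=8.3063
k=5 load: inc=0.069586, refl=0.069586·0.538462=0.0375; V=8.236686+0.069586+0.037469=8.3437
k=6 src: inc=0.037469, refl=0.037469·-0.200000=-0.0075; V=8.306272+0.037469+-0.007494=8.3362
k=7 load: inc=-0.007494, refl=-0.007494·0.538462=-0.0040; V=8.343741+-0.007494+-0.004035=8.3322
k=8 src: inc=-0.004035, refl=-0.004035·-0.200000=0.0008; V=8.336248+-0.004035+0.000807=8.3330
k=9 load: inc=0.000807, refl=0.000807·0.538462=0.0004; V=8.332212+0.000807+0.000435=8.3335
k=10 src: inc=0.000435, refl=0.000435·-0.200000=-0.0001; V=8.333019+0.000435+-0.000087=8.3334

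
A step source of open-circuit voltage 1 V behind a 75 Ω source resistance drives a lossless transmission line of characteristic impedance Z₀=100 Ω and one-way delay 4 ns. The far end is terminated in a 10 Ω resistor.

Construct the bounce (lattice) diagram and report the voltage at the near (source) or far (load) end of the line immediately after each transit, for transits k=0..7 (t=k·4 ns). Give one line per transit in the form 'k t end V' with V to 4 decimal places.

0 0 source 0.5714
1 4 load 0.1039
2 8 source 0.1707
3 12 load 0.1160
4 16 source 0.1238
5 20 load 0.1175
6 24 source 0.1184
7 28 load 0.1176

Γ_L=-0.818182, Γ_S=-0.142857; launch V₁=1·100/175=0.571429
k=0 src: V=0.5714
k=1 load: inc=0.571429, refl=0.571429·-0.818182=-0.4675; V=0.000000+0.571429+-0.467532=0.1039
k=2 src: inc=-0.467532, refl=-0.467532·-0.142857=0.0668; V=0.571429+-0.467532+0.066790=0.1707
k=3 load: inc=0.066790, refl=0.066790·-0.818182=-0.0546; V=0.103896+0.066790+-0.054647=0.1160
k=4 src: inc=-0.054647, refl=-0.054647·-0.142857=0.0078; V=0.170686+-0.054647+0.007807=0.1238
k=5 load: inc=0.007807, refl=0.007807·-0.818182=-0.0064; V=0.116040+0.007807+-0.006387=0.1175
k=6 src: inc=-0.006387, refl=-0.006387·-0.142857=0.0009; V=0.123846+-0.006387+0.000912=0.1184
k=7 load: inc=0.000912, refl=0.000912·-0.818182=-0.0007; V=0.117459+0.000912+-0.000747=0.1176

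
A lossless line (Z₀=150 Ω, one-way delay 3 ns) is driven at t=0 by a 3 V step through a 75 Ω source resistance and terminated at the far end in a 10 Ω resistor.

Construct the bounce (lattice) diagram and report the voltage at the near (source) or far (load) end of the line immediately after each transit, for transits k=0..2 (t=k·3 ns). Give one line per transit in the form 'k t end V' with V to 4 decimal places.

0 0 source 2.0000
1 3 load 0.2500
2 6 source 0.8333

Γ_L=-0.875000, Γ_S=-0.333333; launch V₁=3·150/225=2.000000
k=0 src: V=2.0000
k=1 load: inc=2.000000, refl=2.000000·-0.875000=-1.7500; V=0.000000+2.000000+-1.750000=0.2500
k=2 src: inc=-1.750000, refl=-1.750000·-0.333333=0.5833; V=2.000000+-1.750000+0.583333=0.8333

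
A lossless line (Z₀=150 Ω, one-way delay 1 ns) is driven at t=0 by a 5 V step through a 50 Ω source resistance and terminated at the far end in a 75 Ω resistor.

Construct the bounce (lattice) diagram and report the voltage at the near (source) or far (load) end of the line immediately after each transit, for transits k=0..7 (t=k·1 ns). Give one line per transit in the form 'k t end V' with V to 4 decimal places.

0 0 source 3.7500
1 1 load 2.5000
2 2 source 3.1250
3 3 load 2.9167
4 4 source 3.0208
5 5 load 2.9861
6 6 source 3.0035
7 7 load 2.9977

Γ_L=-0.333333, Γ_S=-0.500000; launch V₁=5·150/200=3.750000
k=0 src: V=3.7500
k=1 load: inc=3.750000, refl=3.750000·-0.333333=-1.2500; V=0.000000+3.750000+-1.250000=2.5000
k=2 src: inc=-1.250000, refl=-1.250000·-0.500000=0.6250; V=3.750000+-1.250000+0.625000=3.1250
k=3 load: inc=0.625000, refl=0.625000·-0.333333=-0.2083; V=2.500000+0.625000+-0.208333=2.9167
k=4 src: inc=-0.208333, refl=-0.208333·-0.500000=0.1042; V=3.125000+-0.208333+0.104167=3.0208
k=5 load: inc=0.104167, refl=0.104167·-0.333333=-0.0347; V=2.916667+0.104167+-0.034722=2.9861
k=6 src: inc=-0.034722, refl=-0.034722·-0.500000=0.0174; V=3.020833+-0.034722+0.017361=3.0035
k=7 load: inc=0.017361, refl=0.017361·-0.333333=-0.0058; V=2.986111+0.017361+-0.005787=2.9977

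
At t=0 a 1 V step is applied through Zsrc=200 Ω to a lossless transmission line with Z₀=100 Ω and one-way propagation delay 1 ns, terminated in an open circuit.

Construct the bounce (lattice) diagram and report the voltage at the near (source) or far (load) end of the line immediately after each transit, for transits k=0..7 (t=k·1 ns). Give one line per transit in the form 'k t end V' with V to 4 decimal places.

Γ_L=1.000000, Γ_S=0.333333; launch V₁=1·100/300=0.333333
k=0 src: V=0.3333
k=1 load: inc=0.333333, refl=0.333333·1.000000=0.3333; V=0.000000+0.333333+0.333333=0.6667
k=2 src: inc=0.333333, refl=0.333333·0.333333=0.1111; V=0.333333+0.333333+0.111111=0.7778
k=3 load: inc=0.111111, refl=0.111111·1.000000=0.1111; V=0.666667+0.111111+0.111111=0.8889
k=4 src: inc=0.111111, refl=0.111111·0.333333=0.0370; V=0.777778+0.111111+0.037037=0.9259
k=5 load: inc=0.037037, refl=0.037037·1.000000=0.0370; V=0.888889+0.037037+0.037037=0.9630
k=6 src: inc=0.037037, refl=0.037037·0.333333=0.0123; V=0.925926+0.037037+0.012346=0.9753
k=7 load: inc=0.012346, refl=0.012346·1.000000=0.0123; V=0.962963+0.012346+0.012346=0.9877

0 0 source 0.3333
1 1 load 0.6667
2 2 source 0.7778
3 3 load 0.8889
4 4 source 0.9259
5 5 load 0.9630
6 6 source 0.9753
7 7 load 0.9877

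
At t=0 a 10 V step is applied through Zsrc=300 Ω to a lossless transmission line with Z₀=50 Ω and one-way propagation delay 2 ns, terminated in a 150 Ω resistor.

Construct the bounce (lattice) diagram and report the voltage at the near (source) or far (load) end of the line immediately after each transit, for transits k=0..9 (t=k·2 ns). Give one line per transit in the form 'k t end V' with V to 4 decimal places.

0 0 source 1.4286
1 2 load 2.1429
2 4 source 2.6531
3 6 load 2.9082
4 8 source 3.0904
5 10 load 3.1815
6 12 source 3.2466
7 14 load 3.2791
8 16 source 3.3023
9 18 load 3.3140

Γ_L=0.500000, Γ_S=0.714286; launch V₁=10·50/350=1.428571
k=0 src: V=1.4286
k=1 load: inc=1.428571, refl=1.428571·0.500000=0.7143; V=0.000000+1.428571+0.714286=2.1429
k=2 src: inc=0.714286, refl=0.714286·0.714286=0.5102; V=1.428571+0.714286+0.510204=2.6531
k=3 load: inc=0.510204, refl=0.510204·0.500000=0.2551; V=2.142857+0.510204+0.255102=2.9082
k=4 src: inc=0.255102, refl=0.255102·0.714286=0.1822; V=2.653061+0.255102+0.182216=3.0904
k=5 load: inc=0.182216, refl=0.182216·0.500000=0.0911; V=2.908163+0.182216+0.091108=3.1815
k=6 src: inc=0.091108, refl=0.091108·0.714286=0.0651; V=3.090379+0.091108+0.065077=3.2466
k=7 load: inc=0.065077, refl=0.065077·0.500000=0.0325; V=3.181487+0.065077+0.032539=3.2791
k=8 src: inc=0.032539, refl=0.032539·0.714286=0.0232; V=3.246564+0.032539+0.023242=3.3023
k=9 load: inc=0.023242, refl=0.023242·0.500000=0.0116; V=3.279102+0.023242+0.011621=3.3140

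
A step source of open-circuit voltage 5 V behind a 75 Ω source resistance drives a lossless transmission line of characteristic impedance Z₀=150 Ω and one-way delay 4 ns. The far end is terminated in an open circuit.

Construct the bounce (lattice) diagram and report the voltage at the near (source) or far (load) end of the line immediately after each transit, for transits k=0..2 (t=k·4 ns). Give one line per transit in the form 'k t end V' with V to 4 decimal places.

0 0 source 3.3333
1 4 load 6.6667
2 8 source 5.5556

Γ_L=1.000000, Γ_S=-0.333333; launch V₁=5·150/225=3.333333
k=0 src: V=3.3333
k=1 load: inc=3.333333, refl=3.333333·1.000000=3.3333; V=0.000000+3.333333+3.333333=6.6667
k=2 src: inc=3.333333, refl=3.333333·-0.333333=-1.1111; V=3.333333+3.333333+-1.111111=5.5556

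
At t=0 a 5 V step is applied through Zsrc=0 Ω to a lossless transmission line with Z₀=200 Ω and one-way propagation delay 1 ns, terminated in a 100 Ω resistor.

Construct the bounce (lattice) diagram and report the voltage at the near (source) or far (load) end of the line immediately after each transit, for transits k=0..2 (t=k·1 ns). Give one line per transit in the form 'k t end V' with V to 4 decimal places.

0 0 source 5.0000
1 1 load 3.3333
2 2 source 5.0000

Γ_L=-0.333333, Γ_S=-1.000000; launch V₁=5·200/200=5.000000
k=0 src: V=5.0000
k=1 load: inc=5.000000, refl=5.000000·-0.333333=-1.6667; V=0.000000+5.000000+-1.666667=3.3333
k=2 src: inc=-1.666667, refl=-1.666667·-1.000000=1.6667; V=5.000000+-1.666667+1.666667=5.0000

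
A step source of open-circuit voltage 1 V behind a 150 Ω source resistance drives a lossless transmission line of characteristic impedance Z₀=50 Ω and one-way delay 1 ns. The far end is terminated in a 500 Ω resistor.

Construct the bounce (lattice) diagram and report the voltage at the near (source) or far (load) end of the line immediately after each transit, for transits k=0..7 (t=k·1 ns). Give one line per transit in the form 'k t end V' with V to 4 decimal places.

Γ_L=0.818182, Γ_S=0.500000; launch V₁=1·50/200=0.250000
k=0 src: V=0.2500
k=1 load: inc=0.250000, refl=0.250000·0.818182=0.2045; V=0.000000+0.250000+0.204545=0.4545
k=2 src: inc=0.204545, refl=0.204545·0.500000=0.1023; V=0.250000+0.204545+0.102273=0.5568
k=3 load: inc=0.102273, refl=0.102273·0.818182=0.0837; V=0.454545+0.102273+0.083678=0.6405
k=4 src: inc=0.083678, refl=0.083678·0.500000=0.0418; V=0.556818+0.083678+0.041839=0.6823
k=5 load: inc=0.041839, refl=0.041839·0.818182=0.0342; V=0.640496+0.041839+0.034232=0.7166
k=6 src: inc=0.034232, refl=0.034232·0.500000=0.0171; V=0.682335+0.034232+0.017116=0.7337
k=7 load: inc=0.017116, refl=0.017116·0.818182=0.0140; V=0.716566+0.017116+0.014004=0.7477

0 0 source 0.2500
1 1 load 0.4545
2 2 source 0.5568
3 3 load 0.6405
4 4 source 0.6823
5 5 load 0.7166
6 6 source 0.7337
7 7 load 0.7477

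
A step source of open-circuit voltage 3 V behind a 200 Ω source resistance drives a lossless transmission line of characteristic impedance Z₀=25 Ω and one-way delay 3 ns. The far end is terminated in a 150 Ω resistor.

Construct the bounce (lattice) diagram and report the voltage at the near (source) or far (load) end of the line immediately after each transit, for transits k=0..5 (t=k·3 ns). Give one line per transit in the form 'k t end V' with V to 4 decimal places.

Γ_L=0.714286, Γ_S=0.777778; launch V₁=3·25/225=0.333333
k=0 src: V=0.3333
k=1 load: inc=0.333333, refl=0.333333·0.714286=0.2381; V=0.000000+0.333333+0.238095=0.5714
k=2 src: inc=0.238095, refl=0.238095·0.777778=0.1852; V=0.333333+0.238095+0.185185=0.7566
k=3 load: inc=0.185185, refl=0.185185·0.714286=0.1323; V=0.571429+0.185185+0.132275=0.8889
k=4 src: inc=0.132275, refl=0.132275·0.777778=0.1029; V=0.756614+0.132275+0.102881=0.9918
k=5 load: inc=0.102881, refl=0.102881·0.714286=0.0735; V=0.888889+0.102881+0.073486=1.0653

0 0 source 0.3333
1 3 load 0.5714
2 6 source 0.7566
3 9 load 0.8889
4 12 source 0.9918
5 15 load 1.0653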